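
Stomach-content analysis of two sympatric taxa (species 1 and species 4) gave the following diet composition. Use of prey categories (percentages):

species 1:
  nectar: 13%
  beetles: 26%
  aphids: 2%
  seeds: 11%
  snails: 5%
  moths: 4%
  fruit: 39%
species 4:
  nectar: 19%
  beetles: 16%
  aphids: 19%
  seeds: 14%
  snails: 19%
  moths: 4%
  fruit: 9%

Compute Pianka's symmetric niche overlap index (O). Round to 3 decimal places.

Convert percentages to proportions (divide by 100).
Σ p₁ᵢp₂ᵢ = 0.0247 + 0.0416 + 0.0038 + 0.0154 + 0.0095 + 0.0016 + 0.0351 = 0.1317
Σp_1ᵢ² = 0.13² + 0.26² + 0.02² + 0.11² + 0.05² + 0.04² + 0.39² = 0.0169 + 0.0676 + 0.0004 + 0.0121 + 0.0025 + 0.0016 + 0.1521 = 0.2532
Σp_2ᵢ² = 0.19² + 0.16² + 0.19² + 0.14² + 0.19² + 0.04² + 0.09² = 0.0361 + 0.0256 + 0.0361 + 0.0196 + 0.0361 + 0.0016 + 0.0081 = 0.1632
O = 0.1317 / √(0.2532 × 0.1632) = 0.1317 / 0.203279 = 0.64788

0.648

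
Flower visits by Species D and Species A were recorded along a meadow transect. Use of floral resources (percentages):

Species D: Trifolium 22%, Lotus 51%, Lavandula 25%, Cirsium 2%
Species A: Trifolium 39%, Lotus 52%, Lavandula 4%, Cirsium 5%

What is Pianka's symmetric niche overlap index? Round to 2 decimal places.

0.91

Convert percentages to proportions (divide by 100).
Σ p₁ᵢp₂ᵢ = 0.0858 + 0.2652 + 0.0100 + 0.0010 = 0.3620
Σp_1ᵢ² = 0.22² + 0.51² + 0.25² + 0.02² = 0.0484 + 0.2601 + 0.0625 + 0.0004 = 0.3714
Σp_2ᵢ² = 0.39² + 0.52² + 0.04² + 0.05² = 0.1521 + 0.2704 + 0.0016 + 0.0025 = 0.4266
O = 0.3620 / √(0.3714 × 0.4266) = 0.3620 / 0.39804 = 0.9095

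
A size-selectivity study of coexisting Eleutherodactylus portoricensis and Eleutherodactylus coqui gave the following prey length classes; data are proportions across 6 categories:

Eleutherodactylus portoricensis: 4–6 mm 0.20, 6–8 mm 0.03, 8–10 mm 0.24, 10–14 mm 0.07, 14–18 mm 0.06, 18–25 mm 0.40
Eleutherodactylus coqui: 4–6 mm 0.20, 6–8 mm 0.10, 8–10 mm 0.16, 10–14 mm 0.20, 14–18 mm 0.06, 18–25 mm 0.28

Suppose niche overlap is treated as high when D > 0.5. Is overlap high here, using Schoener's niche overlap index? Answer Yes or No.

Σ|p₁ᵢ − p₂ᵢ| = 0.00 + 0.07 + 0.08 + 0.13 + 0.00 + 0.12 = 0.40
D = 1 − ½ × 0.40 = 1 − 0.200 = 0.8000
D = 0.8000 > 0.5 → Yes.

Yes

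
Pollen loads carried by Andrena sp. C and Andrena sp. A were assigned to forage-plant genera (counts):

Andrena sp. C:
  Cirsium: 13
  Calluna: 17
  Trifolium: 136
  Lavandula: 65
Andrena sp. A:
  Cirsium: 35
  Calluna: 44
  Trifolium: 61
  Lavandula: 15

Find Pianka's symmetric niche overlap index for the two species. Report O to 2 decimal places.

0.82

Proportions for Andrena sp. C (n=231): 13/231=0.0563, 17/231=0.0736, 136/231=0.5887, 65/231=0.2814
Proportions for Andrena sp. A (n=155): 35/155=0.2258, 44/155=0.2839, 61/155=0.3935, 15/155=0.0968
Σ p₁ᵢp₂ᵢ = 0.012713 + 0.020895 + 0.231653 + 0.027240 = 0.292501
Σp_1ᵢ² = 0.0563² + 0.0736² + 0.5887² + 0.2814² = 0.003170 + 0.005417 + 0.346568 + 0.079186 = 0.434341
Σp_2ᵢ² = 0.2258² + 0.2839² + 0.3935² + 0.0968² = 0.050986 + 0.080599 + 0.154842 + 0.009370 = 0.295797
O = 0.292501 / √(0.434341 × 0.295797) = 0.292501 / 0.3584366 = 0.8160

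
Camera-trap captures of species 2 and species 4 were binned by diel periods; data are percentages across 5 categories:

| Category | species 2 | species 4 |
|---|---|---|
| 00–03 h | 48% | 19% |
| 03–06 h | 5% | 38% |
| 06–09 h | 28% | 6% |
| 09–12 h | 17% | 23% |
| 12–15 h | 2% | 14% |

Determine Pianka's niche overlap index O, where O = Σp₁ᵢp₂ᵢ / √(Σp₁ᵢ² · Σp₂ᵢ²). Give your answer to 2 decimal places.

Convert percentages to proportions (divide by 100).
Σ p₁ᵢp₂ᵢ = 0.0912 + 0.0190 + 0.0168 + 0.0391 + 0.0028 = 0.1689
Σp_1ᵢ² = 0.48² + 0.05² + 0.28² + 0.17² + 0.02² = 0.2304 + 0.0025 + 0.0784 + 0.0289 + 0.0004 = 0.3406
Σp_2ᵢ² = 0.19² + 0.38² + 0.06² + 0.23² + 0.14² = 0.0361 + 0.1444 + 0.0036 + 0.0529 + 0.0196 = 0.2566
O = 0.1689 / √(0.3406 × 0.2566) = 0.1689 / 0.29563 = 0.5713

0.57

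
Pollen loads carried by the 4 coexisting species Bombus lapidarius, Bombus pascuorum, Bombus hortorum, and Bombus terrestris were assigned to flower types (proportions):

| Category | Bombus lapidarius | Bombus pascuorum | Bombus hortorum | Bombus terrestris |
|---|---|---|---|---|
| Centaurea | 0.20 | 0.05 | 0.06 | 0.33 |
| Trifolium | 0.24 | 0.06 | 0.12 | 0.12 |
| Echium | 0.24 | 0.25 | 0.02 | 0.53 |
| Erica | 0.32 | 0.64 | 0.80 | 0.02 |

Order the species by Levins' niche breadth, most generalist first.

Σp_lapiᵢ² = 0.20² + 0.24² + 0.24² + 0.32² = 0.0400 + 0.0576 + 0.0576 + 0.1024 = 0.2576
B_lapi = 1 / 0.2576 = 3.8820
Σp_pascᵢ² = 0.05² + 0.06² + 0.25² + 0.64² = 0.0025 + 0.0036 + 0.0625 + 0.4096 = 0.4782
B_pasc = 1 / 0.4782 = 2.0912
Σp_hortᵢ² = 0.06² + 0.12² + 0.02² + 0.80² = 0.0036 + 0.0144 + 0.0004 + 0.6400 = 0.6584
B_hort = 1 / 0.6584 = 1.5188
Σp_terrᵢ² = 0.33² + 0.12² + 0.53² + 0.02² = 0.1089 + 0.0144 + 0.2809 + 0.0004 = 0.4046
B_terr = 1 / 0.4046 = 2.4716
Ranking by B (broadest → narrowest): Bombus lapidarius (3.88) > Bombus terrestris (2.47) > Bombus pascuorum (2.09) > Bombus hortorum (1.52)

Bombus lapidarius > Bombus terrestris > Bombus pascuorum > Bombus hortorum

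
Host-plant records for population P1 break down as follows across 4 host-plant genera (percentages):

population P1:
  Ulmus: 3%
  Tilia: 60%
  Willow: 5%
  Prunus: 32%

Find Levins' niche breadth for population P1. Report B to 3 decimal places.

Convert percentages to proportions (divide by 100).
Σpᵢ² = 0.03² + 0.60² + 0.05² + 0.32² = 0.0009 + 0.3600 + 0.0025 + 0.1024 = 0.4658
B = 1 / 0.4658 = 2.14684

2.147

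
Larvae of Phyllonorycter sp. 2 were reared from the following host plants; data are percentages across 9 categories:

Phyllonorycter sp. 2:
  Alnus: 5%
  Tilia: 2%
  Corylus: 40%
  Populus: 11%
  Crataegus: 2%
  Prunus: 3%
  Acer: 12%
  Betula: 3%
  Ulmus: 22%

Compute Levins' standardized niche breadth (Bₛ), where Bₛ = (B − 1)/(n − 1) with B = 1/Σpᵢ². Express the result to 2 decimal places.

Convert percentages to proportions (divide by 100).
Σpᵢ² = 0.05² + 0.02² + 0.40² + 0.11² + 0.02² + 0.03² + 0.12² + 0.03² + 0.22² = 0.0025 + 0.0004 + 0.1600 + 0.0121 + 0.0004 + 0.0009 + 0.0144 + 0.0009 + 0.0484 = 0.2400
B = 1 / 0.2400 = 4.1667
Bₛ = (B − 1)/(n − 1) = (4.1667 − 1)/(9 − 1) = 3.1667/8 = 0.3958

0.40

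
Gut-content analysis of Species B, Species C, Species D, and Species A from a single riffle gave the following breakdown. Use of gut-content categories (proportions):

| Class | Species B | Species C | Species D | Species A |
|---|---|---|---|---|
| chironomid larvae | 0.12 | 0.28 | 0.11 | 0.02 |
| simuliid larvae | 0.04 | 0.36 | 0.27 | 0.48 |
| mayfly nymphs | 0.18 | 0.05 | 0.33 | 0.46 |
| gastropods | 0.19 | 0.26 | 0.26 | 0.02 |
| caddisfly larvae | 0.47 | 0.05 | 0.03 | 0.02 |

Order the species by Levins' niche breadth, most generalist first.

Σp_Bᵢ² = 0.12² + 0.04² + 0.18² + 0.19² + 0.47² = 0.0144 + 0.0016 + 0.0324 + 0.0361 + 0.2209 = 0.3054
B_B = 1 / 0.3054 = 3.2744
Σp_Cᵢ² = 0.28² + 0.36² + 0.05² + 0.26² + 0.05² = 0.0784 + 0.1296 + 0.0025 + 0.0676 + 0.0025 = 0.2806
B_C = 1 / 0.2806 = 3.5638
Σp_Dᵢ² = 0.11² + 0.27² + 0.33² + 0.26² + 0.03² = 0.0121 + 0.0729 + 0.1089 + 0.0676 + 0.0009 = 0.2624
B_D = 1 / 0.2624 = 3.8110
Σp_Aᵢ² = 0.02² + 0.48² + 0.46² + 0.02² + 0.02² = 0.0004 + 0.2304 + 0.2116 + 0.0004 + 0.0004 = 0.4432
B_A = 1 / 0.4432 = 2.2563
Ranking by B (broadest → narrowest): Species D (3.81) > Species C (3.56) > Species B (3.27) > Species A (2.26)

Species D > Species C > Species B > Species A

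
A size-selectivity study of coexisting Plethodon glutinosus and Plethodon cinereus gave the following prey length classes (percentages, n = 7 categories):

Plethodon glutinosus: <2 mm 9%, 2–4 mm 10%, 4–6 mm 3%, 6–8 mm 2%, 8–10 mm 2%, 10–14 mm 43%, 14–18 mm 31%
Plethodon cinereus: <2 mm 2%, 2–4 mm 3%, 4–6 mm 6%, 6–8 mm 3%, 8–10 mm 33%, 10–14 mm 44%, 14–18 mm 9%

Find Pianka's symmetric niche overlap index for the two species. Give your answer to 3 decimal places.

Convert percentages to proportions (divide by 100).
Σ p₁ᵢp₂ᵢ = 0.0018 + 0.0030 + 0.0018 + 0.0006 + 0.0066 + 0.1892 + 0.0279 = 0.2309
Σp_1ᵢ² = 0.09² + 0.10² + 0.03² + 0.02² + 0.02² + 0.43² + 0.31² = 0.0081 + 0.0100 + 0.0009 + 0.0004 + 0.0004 + 0.1849 + 0.0961 = 0.3008
Σp_2ᵢ² = 0.02² + 0.03² + 0.06² + 0.03² + 0.33² + 0.44² + 0.09² = 0.0004 + 0.0009 + 0.0036 + 0.0009 + 0.1089 + 0.1936 + 0.0081 = 0.3164
O = 0.2309 / √(0.3008 × 0.3164) = 0.2309 / 0.308501 = 0.74846

0.748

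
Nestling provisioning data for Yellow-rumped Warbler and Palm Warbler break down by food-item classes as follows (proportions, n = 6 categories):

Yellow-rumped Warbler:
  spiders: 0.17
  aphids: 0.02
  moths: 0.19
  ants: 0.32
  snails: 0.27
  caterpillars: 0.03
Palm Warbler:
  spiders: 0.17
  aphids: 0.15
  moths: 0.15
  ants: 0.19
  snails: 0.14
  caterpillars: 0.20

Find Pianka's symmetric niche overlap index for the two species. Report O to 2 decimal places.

Σ p₁ᵢp₂ᵢ = 0.0289 + 0.0030 + 0.0285 + 0.0608 + 0.0378 + 0.0060 = 0.1650
Σp_1ᵢ² = 0.17² + 0.02² + 0.19² + 0.32² + 0.27² + 0.03² = 0.0289 + 0.0004 + 0.0361 + 0.1024 + 0.0729 + 0.0009 = 0.2416
Σp_2ᵢ² = 0.17² + 0.15² + 0.15² + 0.19² + 0.14² + 0.20² = 0.0289 + 0.0225 + 0.0225 + 0.0361 + 0.0196 + 0.0400 = 0.1696
O = 0.1650 / √(0.2416 × 0.1696) = 0.1650 / 0.20242 = 0.8151

0.82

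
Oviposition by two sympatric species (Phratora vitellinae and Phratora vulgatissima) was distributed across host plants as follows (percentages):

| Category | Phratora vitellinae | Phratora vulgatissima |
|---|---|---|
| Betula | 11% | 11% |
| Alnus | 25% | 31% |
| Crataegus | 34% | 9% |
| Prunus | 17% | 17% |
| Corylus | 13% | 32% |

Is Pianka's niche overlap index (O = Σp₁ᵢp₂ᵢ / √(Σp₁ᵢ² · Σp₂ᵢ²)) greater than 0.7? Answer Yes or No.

Convert percentages to proportions (divide by 100).
Σ p₁ᵢp₂ᵢ = 0.0121 + 0.0775 + 0.0306 + 0.0289 + 0.0416 = 0.1907
Σp_1ᵢ² = 0.11² + 0.25² + 0.34² + 0.17² + 0.13² = 0.0121 + 0.0625 + 0.1156 + 0.0289 + 0.0169 = 0.2360
Σp_2ᵢ² = 0.11² + 0.31² + 0.09² + 0.17² + 0.32² = 0.0121 + 0.0961 + 0.0081 + 0.0289 + 0.1024 = 0.2476
O = 0.1907 / √(0.2360 × 0.2476) = 0.1907 / 0.24173 = 0.7889
O = 0.7889 > 0.7 → Yes.

Yes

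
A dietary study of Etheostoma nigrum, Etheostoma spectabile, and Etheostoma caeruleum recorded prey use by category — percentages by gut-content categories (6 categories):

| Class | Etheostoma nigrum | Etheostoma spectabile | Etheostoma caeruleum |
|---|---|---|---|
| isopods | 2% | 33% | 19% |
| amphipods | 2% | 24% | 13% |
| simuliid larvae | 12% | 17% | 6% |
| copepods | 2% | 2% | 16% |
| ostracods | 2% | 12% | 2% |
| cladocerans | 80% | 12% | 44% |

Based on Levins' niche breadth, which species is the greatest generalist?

Convert percentages to proportions (divide by 100).
Σp_nigrᵢ² = 0.02² + 0.02² + 0.12² + 0.02² + 0.02² + 0.80² = 0.0004 + 0.0004 + 0.0144 + 0.0004 + 0.0004 + 0.6400 = 0.6560
B_nigr = 1 / 0.6560 = 1.5244
Σp_specᵢ² = 0.33² + 0.24² + 0.17² + 0.02² + 0.12² + 0.12² = 0.1089 + 0.0576 + 0.0289 + 0.0004 + 0.0144 + 0.0144 = 0.2246
B_spec = 1 / 0.2246 = 4.4524
Σp_caerᵢ² = 0.19² + 0.13² + 0.06² + 0.16² + 0.02² + 0.44² = 0.0361 + 0.0169 + 0.0036 + 0.0256 + 0.0004 + 0.1936 = 0.2762
B_caer = 1 / 0.2762 = 3.6206
Highest B → broadest niche (most generalist): Etheostoma spectabile (B = 4.45).

Etheostoma spectabile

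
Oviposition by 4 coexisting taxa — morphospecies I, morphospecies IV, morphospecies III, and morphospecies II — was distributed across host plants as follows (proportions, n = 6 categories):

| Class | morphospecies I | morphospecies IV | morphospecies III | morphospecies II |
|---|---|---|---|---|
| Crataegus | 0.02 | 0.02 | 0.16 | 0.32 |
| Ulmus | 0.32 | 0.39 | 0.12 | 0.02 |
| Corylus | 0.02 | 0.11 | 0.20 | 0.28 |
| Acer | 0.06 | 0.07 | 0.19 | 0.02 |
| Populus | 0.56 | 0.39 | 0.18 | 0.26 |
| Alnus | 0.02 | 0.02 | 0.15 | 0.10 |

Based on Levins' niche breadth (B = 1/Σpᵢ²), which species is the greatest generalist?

Σp_Iᵢ² = 0.02² + 0.32² + 0.02² + 0.06² + 0.56² + 0.02² = 0.0004 + 0.1024 + 0.0004 + 0.0036 + 0.3136 + 0.0004 = 0.4208
B_I = 1 / 0.4208 = 2.3764
Σp_IVᵢ² = 0.02² + 0.39² + 0.11² + 0.07² + 0.39² + 0.02² = 0.0004 + 0.1521 + 0.0121 + 0.0049 + 0.1521 + 0.0004 = 0.3220
B_IV = 1 / 0.3220 = 3.1056
Σp_IIIᵢ² = 0.16² + 0.12² + 0.20² + 0.19² + 0.18² + 0.15² = 0.0256 + 0.0144 + 0.0400 + 0.0361 + 0.0324 + 0.0225 = 0.1710
B_III = 1 / 0.1710 = 5.8480
Σp_IIᵢ² = 0.32² + 0.02² + 0.28² + 0.02² + 0.26² + 0.10² = 0.1024 + 0.0004 + 0.0784 + 0.0004 + 0.0676 + 0.0100 = 0.2592
B_II = 1 / 0.2592 = 3.8580
Highest B → broadest niche (most generalist): morphospecies III (B = 5.85).

morphospecies III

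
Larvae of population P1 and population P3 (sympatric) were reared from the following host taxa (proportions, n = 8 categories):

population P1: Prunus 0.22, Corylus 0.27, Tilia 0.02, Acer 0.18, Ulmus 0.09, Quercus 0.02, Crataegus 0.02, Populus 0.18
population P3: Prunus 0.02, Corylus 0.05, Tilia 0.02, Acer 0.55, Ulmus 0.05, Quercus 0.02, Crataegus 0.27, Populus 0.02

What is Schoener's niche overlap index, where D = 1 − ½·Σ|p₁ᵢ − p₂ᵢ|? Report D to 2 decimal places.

Σ|p₁ᵢ − p₂ᵢ| = 0.20 + 0.22 + 0.00 + 0.37 + 0.04 + 0.00 + 0.25 + 0.16 = 1.24
D = 1 − ½ × 1.24 = 1 − 0.620 = 0.3800

0.38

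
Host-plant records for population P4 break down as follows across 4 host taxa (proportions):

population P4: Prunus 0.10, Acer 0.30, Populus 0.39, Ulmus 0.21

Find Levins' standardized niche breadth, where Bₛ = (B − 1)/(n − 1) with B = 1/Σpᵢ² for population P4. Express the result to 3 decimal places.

0.792

Σpᵢ² = 0.10² + 0.30² + 0.39² + 0.21² = 0.0100 + 0.0900 + 0.1521 + 0.0441 = 0.2962
B = 1 / 0.2962 = 3.37610
Bₛ = (B − 1)/(n − 1) = (3.37610 − 1)/(4 − 1) = 2.37610/3 = 0.79203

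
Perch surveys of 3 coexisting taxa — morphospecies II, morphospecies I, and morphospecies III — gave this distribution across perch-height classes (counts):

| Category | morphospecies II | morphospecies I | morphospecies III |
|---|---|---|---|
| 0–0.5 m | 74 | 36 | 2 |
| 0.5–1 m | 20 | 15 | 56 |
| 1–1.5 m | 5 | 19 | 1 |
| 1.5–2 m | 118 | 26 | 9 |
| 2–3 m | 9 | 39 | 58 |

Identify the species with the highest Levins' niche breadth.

morphospecies I

Proportions for morphospecies II (n=226): 74/226=0.3274, 20/226=0.0885, 5/226=0.0221, 118/226=0.5221, 9/226=0.0398
Proportions for morphospecies I (n=135): 36/135=0.2667, 15/135=0.1111, 19/135=0.1407, 26/135=0.1926, 39/135=0.2889
Proportions for morphospecies III (n=126): 2/126=0.0159, 56/126=0.4444, 1/126=0.0079, 9/126=0.0714, 58/126=0.4603
Σp_IIᵢ² = 0.3274² + 0.0885² + 0.0221² + 0.5221² + 0.0398² = 0.107191 + 0.007832 + 0.000488 + 0.272588 + 0.001584 = 0.389683
B_II = 1 / 0.389683 = 2.5662
Σp_Iᵢ² = 0.2667² + 0.1111² + 0.1407² + 0.1926² + 0.2889² = 0.071129 + 0.012343 + 0.019796 + 0.037095 + 0.083463 = 0.223826
B_I = 1 / 0.223826 = 4.4678
Σp_IIIᵢ² = 0.0159² + 0.4444² + 0.0079² + 0.0714² + 0.4603² = 0.000253 + 0.197491 + 0.000062 + 0.005098 + 0.211876 = 0.414780
B_III = 1 / 0.414780 = 2.4109
Highest B → broadest niche (most generalist): morphospecies I (B = 4.47).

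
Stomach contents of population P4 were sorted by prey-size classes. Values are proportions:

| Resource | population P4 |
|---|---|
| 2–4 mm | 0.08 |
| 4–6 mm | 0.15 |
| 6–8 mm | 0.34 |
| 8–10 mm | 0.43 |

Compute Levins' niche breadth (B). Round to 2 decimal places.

Σpᵢ² = 0.08² + 0.15² + 0.34² + 0.43² = 0.0064 + 0.0225 + 0.1156 + 0.1849 = 0.3294
B = 1 / 0.3294 = 3.0358

3.04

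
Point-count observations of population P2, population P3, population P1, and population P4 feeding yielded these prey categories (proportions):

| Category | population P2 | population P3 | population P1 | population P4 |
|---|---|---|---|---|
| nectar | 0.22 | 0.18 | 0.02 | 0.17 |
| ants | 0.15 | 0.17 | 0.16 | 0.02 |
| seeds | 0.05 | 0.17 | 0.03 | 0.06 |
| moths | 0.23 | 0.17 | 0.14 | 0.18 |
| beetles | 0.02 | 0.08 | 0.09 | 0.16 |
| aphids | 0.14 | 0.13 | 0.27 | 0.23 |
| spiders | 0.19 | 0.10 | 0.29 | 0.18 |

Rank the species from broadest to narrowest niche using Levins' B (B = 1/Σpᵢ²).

Σp_P2ᵢ² = 0.22² + 0.15² + 0.05² + 0.23² + 0.02² + 0.14² + 0.19² = 0.0484 + 0.0225 + 0.0025 + 0.0529 + 0.0004 + 0.0196 + 0.0361 = 0.1824
B_P2 = 1 / 0.1824 = 5.4825
Σp_P3ᵢ² = 0.18² + 0.17² + 0.17² + 0.17² + 0.08² + 0.13² + 0.10² = 0.0324 + 0.0289 + 0.0289 + 0.0289 + 0.0064 + 0.0169 + 0.0100 = 0.1524
B_P3 = 1 / 0.1524 = 6.5617
Σp_P1ᵢ² = 0.02² + 0.16² + 0.03² + 0.14² + 0.09² + 0.27² + 0.29² = 0.0004 + 0.0256 + 0.0009 + 0.0196 + 0.0081 + 0.0729 + 0.0841 = 0.2116
B_P1 = 1 / 0.2116 = 4.7259
Σp_P4ᵢ² = 0.17² + 0.02² + 0.06² + 0.18² + 0.16² + 0.23² + 0.18² = 0.0289 + 0.0004 + 0.0036 + 0.0324 + 0.0256 + 0.0529 + 0.0324 = 0.1762
B_P4 = 1 / 0.1762 = 5.6754
Ranking by B (broadest → narrowest): population P3 (6.56) > population P4 (5.68) > population P2 (5.48) > population P1 (4.73)

population P3 > population P4 > population P2 > population P1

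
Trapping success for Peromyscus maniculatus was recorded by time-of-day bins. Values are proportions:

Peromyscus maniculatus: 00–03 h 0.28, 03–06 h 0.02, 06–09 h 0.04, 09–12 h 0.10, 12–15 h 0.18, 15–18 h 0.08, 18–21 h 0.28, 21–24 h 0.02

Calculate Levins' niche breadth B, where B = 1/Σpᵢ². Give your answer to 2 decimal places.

4.81

Σpᵢ² = 0.28² + 0.02² + 0.04² + 0.10² + 0.18² + 0.08² + 0.28² + 0.02² = 0.0784 + 0.0004 + 0.0016 + 0.0100 + 0.0324 + 0.0064 + 0.0784 + 0.0004 = 0.2080
B = 1 / 0.2080 = 4.8077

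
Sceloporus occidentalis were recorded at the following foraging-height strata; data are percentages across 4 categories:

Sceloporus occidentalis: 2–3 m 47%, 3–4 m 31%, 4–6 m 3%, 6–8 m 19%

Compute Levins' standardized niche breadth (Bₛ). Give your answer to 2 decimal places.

Convert percentages to proportions (divide by 100).
Σpᵢ² = 0.47² + 0.31² + 0.03² + 0.19² = 0.2209 + 0.0961 + 0.0009 + 0.0361 = 0.3540
B = 1 / 0.3540 = 2.8249
Bₛ = (B − 1)/(n − 1) = (2.8249 − 1)/(4 − 1) = 1.8249/3 = 0.6083

0.61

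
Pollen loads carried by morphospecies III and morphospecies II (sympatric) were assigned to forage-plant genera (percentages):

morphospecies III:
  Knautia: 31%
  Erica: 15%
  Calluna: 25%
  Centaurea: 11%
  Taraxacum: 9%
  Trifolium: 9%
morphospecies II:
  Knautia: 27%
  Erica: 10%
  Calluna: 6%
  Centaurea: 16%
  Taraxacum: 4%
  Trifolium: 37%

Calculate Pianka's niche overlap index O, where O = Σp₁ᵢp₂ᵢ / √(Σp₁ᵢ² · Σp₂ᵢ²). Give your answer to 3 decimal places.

0.734

Convert percentages to proportions (divide by 100).
Σ p₁ᵢp₂ᵢ = 0.0837 + 0.0150 + 0.0150 + 0.0176 + 0.0036 + 0.0333 = 0.1682
Σp_1ᵢ² = 0.31² + 0.15² + 0.25² + 0.11² + 0.09² + 0.09² = 0.0961 + 0.0225 + 0.0625 + 0.0121 + 0.0081 + 0.0081 = 0.2094
Σp_2ᵢ² = 0.27² + 0.10² + 0.06² + 0.16² + 0.04² + 0.37² = 0.0729 + 0.0100 + 0.0036 + 0.0256 + 0.0016 + 0.1369 = 0.2506
O = 0.1682 / √(0.2094 × 0.2506) = 0.1682 / 0.229076 = 0.73425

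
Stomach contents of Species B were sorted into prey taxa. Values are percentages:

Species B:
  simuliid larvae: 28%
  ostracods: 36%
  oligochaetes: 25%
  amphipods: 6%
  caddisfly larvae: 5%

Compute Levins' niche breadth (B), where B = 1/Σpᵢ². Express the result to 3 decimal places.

Convert percentages to proportions (divide by 100).
Σpᵢ² = 0.28² + 0.36² + 0.25² + 0.06² + 0.05² = 0.0784 + 0.1296 + 0.0625 + 0.0036 + 0.0025 = 0.2766
B = 1 / 0.2766 = 3.61533

3.615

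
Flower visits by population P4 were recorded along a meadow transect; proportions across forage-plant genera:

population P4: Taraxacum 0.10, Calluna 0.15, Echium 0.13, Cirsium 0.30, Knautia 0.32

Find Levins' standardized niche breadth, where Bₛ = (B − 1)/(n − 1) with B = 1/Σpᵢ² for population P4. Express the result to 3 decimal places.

Σpᵢ² = 0.10² + 0.15² + 0.13² + 0.30² + 0.32² = 0.0100 + 0.0225 + 0.0169 + 0.0900 + 0.1024 = 0.2418
B = 1 / 0.2418 = 4.13565
Bₛ = (B − 1)/(n − 1) = (4.13565 − 1)/(5 − 1) = 3.13565/4 = 0.78391

0.784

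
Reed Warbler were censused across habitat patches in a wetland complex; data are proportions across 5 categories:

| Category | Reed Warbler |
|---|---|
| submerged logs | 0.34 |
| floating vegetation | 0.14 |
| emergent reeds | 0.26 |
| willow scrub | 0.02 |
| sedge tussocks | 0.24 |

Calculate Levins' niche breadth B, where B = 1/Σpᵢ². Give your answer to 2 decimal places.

Σpᵢ² = 0.34² + 0.14² + 0.26² + 0.02² + 0.24² = 0.1156 + 0.0196 + 0.0676 + 0.0004 + 0.0576 = 0.2608
B = 1 / 0.2608 = 3.8344

3.83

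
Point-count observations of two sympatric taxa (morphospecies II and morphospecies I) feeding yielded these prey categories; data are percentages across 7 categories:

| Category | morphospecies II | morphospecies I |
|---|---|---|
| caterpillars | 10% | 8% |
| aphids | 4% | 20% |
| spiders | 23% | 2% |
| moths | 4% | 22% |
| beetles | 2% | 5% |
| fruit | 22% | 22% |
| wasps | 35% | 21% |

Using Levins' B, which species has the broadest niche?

Convert percentages to proportions (divide by 100).
Σp_IIᵢ² = 0.10² + 0.04² + 0.23² + 0.04² + 0.02² + 0.22² + 0.35² = 0.0100 + 0.0016 + 0.0529 + 0.0016 + 0.0004 + 0.0484 + 0.1225 = 0.2374
B_II = 1 / 0.2374 = 4.2123
Σp_Iᵢ² = 0.08² + 0.20² + 0.02² + 0.22² + 0.05² + 0.22² + 0.21² = 0.0064 + 0.0400 + 0.0004 + 0.0484 + 0.0025 + 0.0484 + 0.0441 = 0.1902
B_I = 1 / 0.1902 = 5.2576
Highest B → broadest niche (most generalist): morphospecies I (B = 5.26).

morphospecies I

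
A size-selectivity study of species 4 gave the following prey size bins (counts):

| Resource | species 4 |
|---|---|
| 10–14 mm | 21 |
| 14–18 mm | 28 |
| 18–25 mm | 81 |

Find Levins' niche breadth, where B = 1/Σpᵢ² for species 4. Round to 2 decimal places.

Proportions for species 4 (n=130): 21/130=0.1615, 28/130=0.2154, 81/130=0.6231
Σpᵢ² = 0.1615² + 0.2154² + 0.6231² = 0.026082 + 0.046397 + 0.388254 = 0.460733
B = 1 / 0.460733 = 2.1705

2.17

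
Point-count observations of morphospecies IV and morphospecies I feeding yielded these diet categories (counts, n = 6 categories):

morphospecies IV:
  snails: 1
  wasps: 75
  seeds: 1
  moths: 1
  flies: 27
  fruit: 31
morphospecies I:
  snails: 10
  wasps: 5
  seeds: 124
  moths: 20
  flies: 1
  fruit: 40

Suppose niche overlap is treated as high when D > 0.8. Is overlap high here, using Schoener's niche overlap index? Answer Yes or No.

No

Proportions for morphospecies IV (n=136): 1/136=0.0074, 75/136=0.5515, 1/136=0.0074, 1/136=0.0074, 27/136=0.1985, 31/136=0.2279
Proportions for morphospecies I (n=200): 10/200=0.0500, 5/200=0.0250, 124/200=0.6200, 20/200=0.1000, 1/200=0.0050, 40/200=0.2000
Σ|p₁ᵢ − p₂ᵢ| = 0.0426 + 0.5265 + 0.6126 + 0.0926 + 0.1935 + 0.0279 = 1.4957
D = 1 − ½ × 1.4957 = 1 − 0.74785 = 0.25215
D = 0.25215 < 0.8 → No.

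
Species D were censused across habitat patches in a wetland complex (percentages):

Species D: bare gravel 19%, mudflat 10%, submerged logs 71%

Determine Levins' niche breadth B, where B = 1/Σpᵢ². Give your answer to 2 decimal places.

Convert percentages to proportions (divide by 100).
Σpᵢ² = 0.19² + 0.10² + 0.71² = 0.0361 + 0.0100 + 0.5041 = 0.5502
B = 1 / 0.5502 = 1.8175

1.82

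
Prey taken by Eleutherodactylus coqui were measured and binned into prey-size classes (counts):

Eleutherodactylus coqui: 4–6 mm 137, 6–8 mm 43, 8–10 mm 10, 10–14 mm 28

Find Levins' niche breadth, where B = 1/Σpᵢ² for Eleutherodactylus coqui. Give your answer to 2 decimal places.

Proportions for Eleutherodactylus coqui (n=218): 137/218=0.6284, 43/218=0.1972, 10/218=0.0459, 28/218=0.1284
Σpᵢ² = 0.6284² + 0.1972² + 0.0459² + 0.1284² = 0.394887 + 0.038888 + 0.002107 + 0.016487 = 0.452369
B = 1 / 0.452369 = 2.2106

2.21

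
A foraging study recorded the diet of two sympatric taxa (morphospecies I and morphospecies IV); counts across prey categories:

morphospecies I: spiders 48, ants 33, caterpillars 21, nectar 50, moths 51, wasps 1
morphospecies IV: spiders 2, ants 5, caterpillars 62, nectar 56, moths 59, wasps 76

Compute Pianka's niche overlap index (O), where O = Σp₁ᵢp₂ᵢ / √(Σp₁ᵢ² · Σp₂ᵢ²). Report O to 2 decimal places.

Proportions for morphospecies I (n=204): 48/204=0.2353, 33/204=0.1618, 21/204=0.1029, 50/204=0.2451, 51/204=0.2500, 1/204=0.0049
Proportions for morphospecies IV (n=260): 2/260=0.0077, 5/260=0.0192, 62/260=0.2385, 56/260=0.2154, 59/260=0.2269, 76/260=0.2923
Σ p₁ᵢp₂ᵢ = 0.001812 + 0.003107 + 0.024542 + 0.052795 + 0.056725 + 0.001432 = 0.140413
Σp_1ᵢ² = 0.2353² + 0.1618² + 0.1029² + 0.2451² + 0.2500² + 0.0049² = 0.055366 + 0.026179 + 0.010588 + 0.060074 + 0.062500 + 0.000024 = 0.214731
Σp_2ᵢ² = 0.0077² + 0.0192² + 0.2385² + 0.2154² + 0.2269² + 0.2923² = 0.000059 + 0.000369 + 0.056882 + 0.046397 + 0.051484 + 0.085439 = 0.240630
O = 0.140413 / √(0.214731 × 0.240630) = 0.140413 / 0.2273119 = 0.6177

0.62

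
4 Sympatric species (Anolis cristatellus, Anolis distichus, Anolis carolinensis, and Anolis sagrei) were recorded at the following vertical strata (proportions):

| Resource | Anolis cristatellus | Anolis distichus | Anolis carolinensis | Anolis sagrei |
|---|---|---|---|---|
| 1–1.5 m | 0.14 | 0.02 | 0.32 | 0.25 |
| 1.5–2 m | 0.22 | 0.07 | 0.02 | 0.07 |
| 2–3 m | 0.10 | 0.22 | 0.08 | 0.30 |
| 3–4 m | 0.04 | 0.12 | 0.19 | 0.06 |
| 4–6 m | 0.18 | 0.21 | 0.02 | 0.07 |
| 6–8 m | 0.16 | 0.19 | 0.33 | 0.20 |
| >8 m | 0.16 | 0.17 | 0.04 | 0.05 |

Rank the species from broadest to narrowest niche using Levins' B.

Anolis cristatellus > Anolis distichus > Anolis sagrei > Anolis carolinensis

Σp_crisᵢ² = 0.14² + 0.22² + 0.10² + 0.04² + 0.18² + 0.16² + 0.16² = 0.0196 + 0.0484 + 0.0100 + 0.0016 + 0.0324 + 0.0256 + 0.0256 = 0.1632
B_cris = 1 / 0.1632 = 6.1275
Σp_distᵢ² = 0.02² + 0.07² + 0.22² + 0.12² + 0.21² + 0.19² + 0.17² = 0.0004 + 0.0049 + 0.0484 + 0.0144 + 0.0441 + 0.0361 + 0.0289 = 0.1772
B_dist = 1 / 0.1772 = 5.6433
Σp_caroᵢ² = 0.32² + 0.02² + 0.08² + 0.19² + 0.02² + 0.33² + 0.04² = 0.1024 + 0.0004 + 0.0064 + 0.0361 + 0.0004 + 0.1089 + 0.0016 = 0.2562
B_caro = 1 / 0.2562 = 3.9032
Σp_sagrᵢ² = 0.25² + 0.07² + 0.30² + 0.06² + 0.07² + 0.20² + 0.05² = 0.0625 + 0.0049 + 0.0900 + 0.0036 + 0.0049 + 0.0400 + 0.0025 = 0.2084
B_sagr = 1 / 0.2084 = 4.7985
Ranking by B (broadest → narrowest): Anolis cristatellus (6.13) > Anolis distichus (5.64) > Anolis sagrei (4.80) > Anolis carolinensis (3.90)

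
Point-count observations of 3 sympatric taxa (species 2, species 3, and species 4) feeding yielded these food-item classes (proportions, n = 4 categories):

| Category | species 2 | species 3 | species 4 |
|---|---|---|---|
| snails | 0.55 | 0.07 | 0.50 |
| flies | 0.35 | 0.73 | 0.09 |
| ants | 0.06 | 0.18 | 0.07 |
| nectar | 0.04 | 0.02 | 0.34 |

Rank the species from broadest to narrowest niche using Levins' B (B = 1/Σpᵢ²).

Σp_2ᵢ² = 0.55² + 0.35² + 0.06² + 0.04² = 0.3025 + 0.1225 + 0.0036 + 0.0016 = 0.4302
B_2 = 1 / 0.4302 = 2.3245
Σp_3ᵢ² = 0.07² + 0.73² + 0.18² + 0.02² = 0.0049 + 0.5329 + 0.0324 + 0.0004 = 0.5706
B_3 = 1 / 0.5706 = 1.7525
Σp_4ᵢ² = 0.50² + 0.09² + 0.07² + 0.34² = 0.2500 + 0.0081 + 0.0049 + 0.1156 = 0.3786
B_4 = 1 / 0.3786 = 2.6413
Ranking by B (broadest → narrowest): species 4 (2.64) > species 2 (2.32) > species 3 (1.75)

species 4 > species 2 > species 3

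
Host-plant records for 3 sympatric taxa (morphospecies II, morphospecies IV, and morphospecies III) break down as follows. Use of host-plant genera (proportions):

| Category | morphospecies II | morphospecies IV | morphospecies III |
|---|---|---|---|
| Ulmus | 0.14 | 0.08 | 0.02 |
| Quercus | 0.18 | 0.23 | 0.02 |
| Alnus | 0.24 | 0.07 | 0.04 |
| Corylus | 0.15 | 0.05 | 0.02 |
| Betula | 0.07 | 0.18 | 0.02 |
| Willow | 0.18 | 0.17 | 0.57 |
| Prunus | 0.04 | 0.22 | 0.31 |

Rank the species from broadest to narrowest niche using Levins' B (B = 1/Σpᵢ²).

Σp_IIᵢ² = 0.14² + 0.18² + 0.24² + 0.15² + 0.07² + 0.18² + 0.04² = 0.0196 + 0.0324 + 0.0576 + 0.0225 + 0.0049 + 0.0324 + 0.0016 = 0.1710
B_II = 1 / 0.1710 = 5.8480
Σp_IVᵢ² = 0.08² + 0.23² + 0.07² + 0.05² + 0.18² + 0.17² + 0.22² = 0.0064 + 0.0529 + 0.0049 + 0.0025 + 0.0324 + 0.0289 + 0.0484 = 0.1764
B_IV = 1 / 0.1764 = 5.6689
Σp_IIIᵢ² = 0.02² + 0.02² + 0.04² + 0.02² + 0.02² + 0.57² + 0.31² = 0.0004 + 0.0004 + 0.0016 + 0.0004 + 0.0004 + 0.3249 + 0.0961 = 0.4242
B_III = 1 / 0.4242 = 2.3574
Ranking by B (broadest → narrowest): morphospecies II (5.85) > morphospecies IV (5.67) > morphospecies III (2.36)

morphospecies II > morphospecies IV > morphospecies III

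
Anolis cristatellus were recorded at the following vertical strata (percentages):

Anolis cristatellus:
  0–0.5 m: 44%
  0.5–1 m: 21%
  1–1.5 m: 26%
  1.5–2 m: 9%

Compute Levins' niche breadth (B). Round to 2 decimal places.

Convert percentages to proportions (divide by 100).
Σpᵢ² = 0.44² + 0.21² + 0.26² + 0.09² = 0.1936 + 0.0441 + 0.0676 + 0.0081 = 0.3134
B = 1 / 0.3134 = 3.1908

3.19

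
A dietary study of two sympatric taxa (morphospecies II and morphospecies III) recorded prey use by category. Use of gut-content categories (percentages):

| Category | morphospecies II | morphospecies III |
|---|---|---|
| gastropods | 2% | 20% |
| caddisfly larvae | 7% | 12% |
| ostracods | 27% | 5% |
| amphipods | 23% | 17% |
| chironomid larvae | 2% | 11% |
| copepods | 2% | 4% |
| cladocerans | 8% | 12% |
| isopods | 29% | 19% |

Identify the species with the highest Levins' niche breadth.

Convert percentages to proportions (divide by 100).
Σp_IIᵢ² = 0.02² + 0.07² + 0.27² + 0.23² + 0.02² + 0.02² + 0.08² + 0.29² = 0.0004 + 0.0049 + 0.0729 + 0.0529 + 0.0004 + 0.0004 + 0.0064 + 0.0841 = 0.2224
B_II = 1 / 0.2224 = 4.4964
Σp_IIIᵢ² = 0.20² + 0.12² + 0.05² + 0.17² + 0.11² + 0.04² + 0.12² + 0.19² = 0.0400 + 0.0144 + 0.0025 + 0.0289 + 0.0121 + 0.0016 + 0.0144 + 0.0361 = 0.1500
B_III = 1 / 0.1500 = 6.6667
Highest B → broadest niche (most generalist): morphospecies III (B = 6.67).

morphospecies III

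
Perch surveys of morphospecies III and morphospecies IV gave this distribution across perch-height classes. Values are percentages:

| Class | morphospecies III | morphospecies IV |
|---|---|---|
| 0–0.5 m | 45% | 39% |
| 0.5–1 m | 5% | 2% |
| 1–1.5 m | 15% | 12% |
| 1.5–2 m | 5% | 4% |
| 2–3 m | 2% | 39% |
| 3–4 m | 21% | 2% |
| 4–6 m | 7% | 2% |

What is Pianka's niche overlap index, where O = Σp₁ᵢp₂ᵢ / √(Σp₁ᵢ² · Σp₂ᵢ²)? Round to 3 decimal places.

0.700

Convert percentages to proportions (divide by 100).
Σ p₁ᵢp₂ᵢ = 0.1755 + 0.0010 + 0.0180 + 0.0020 + 0.0078 + 0.0042 + 0.0014 = 0.2099
Σp_1ᵢ² = 0.45² + 0.05² + 0.15² + 0.05² + 0.02² + 0.21² + 0.07² = 0.2025 + 0.0025 + 0.0225 + 0.0025 + 0.0004 + 0.0441 + 0.0049 = 0.2794
Σp_2ᵢ² = 0.39² + 0.02² + 0.12² + 0.04² + 0.39² + 0.02² + 0.02² = 0.1521 + 0.0004 + 0.0144 + 0.0016 + 0.1521 + 0.0004 + 0.0004 = 0.3214
O = 0.2099 / √(0.2794 × 0.3214) = 0.2099 / 0.299665 = 0.70045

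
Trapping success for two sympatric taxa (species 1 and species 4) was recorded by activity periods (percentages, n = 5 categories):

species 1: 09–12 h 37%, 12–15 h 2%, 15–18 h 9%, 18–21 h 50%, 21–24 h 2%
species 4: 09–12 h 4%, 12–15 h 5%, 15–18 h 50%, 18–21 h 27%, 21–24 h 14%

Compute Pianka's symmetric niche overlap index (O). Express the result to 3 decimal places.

Convert percentages to proportions (divide by 100).
Σ p₁ᵢp₂ᵢ = 0.0148 + 0.0010 + 0.0450 + 0.1350 + 0.0028 = 0.1986
Σp_1ᵢ² = 0.37² + 0.02² + 0.09² + 0.50² + 0.02² = 0.1369 + 0.0004 + 0.0081 + 0.2500 + 0.0004 = 0.3958
Σp_2ᵢ² = 0.04² + 0.05² + 0.50² + 0.27² + 0.14² = 0.0016 + 0.0025 + 0.2500 + 0.0729 + 0.0196 = 0.3466
O = 0.1986 / √(0.3958 × 0.3466) = 0.1986 / 0.370384 = 0.53620

0.536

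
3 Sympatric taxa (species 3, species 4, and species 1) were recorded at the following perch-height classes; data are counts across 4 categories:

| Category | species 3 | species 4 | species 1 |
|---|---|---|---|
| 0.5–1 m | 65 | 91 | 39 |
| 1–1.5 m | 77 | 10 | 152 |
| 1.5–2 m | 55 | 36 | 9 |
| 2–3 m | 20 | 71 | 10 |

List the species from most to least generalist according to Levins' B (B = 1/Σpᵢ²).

Proportions for species 3 (n=217): 65/217=0.2995, 77/217=0.3548, 55/217=0.2535, 20/217=0.0922
Proportions for species 4 (n=208): 91/208=0.4375, 10/208=0.0481, 36/208=0.1731, 71/208=0.3413
Proportions for species 1 (n=210): 39/210=0.1857, 152/210=0.7238, 9/210=0.0429, 10/210=0.0476
Σp_3ᵢ² = 0.2995² + 0.3548² + 0.2535² + 0.0922² = 0.089700 + 0.125883 + 0.064262 + 0.008501 = 0.288346
B_3 = 1 / 0.288346 = 3.4681
Σp_4ᵢ² = 0.4375² + 0.0481² + 0.1731² + 0.3413² = 0.191406 + 0.002314 + 0.029964 + 0.116486 = 0.340170
B_4 = 1 / 0.340170 = 2.9397
Σp_1ᵢ² = 0.1857² + 0.7238² + 0.0429² + 0.0476² = 0.034484 + 0.523886 + 0.001840 + 0.002266 = 0.562476
B_1 = 1 / 0.562476 = 1.7779
Ranking by B (broadest → narrowest): species 3 (3.47) > species 4 (2.94) > species 1 (1.78)

species 3 > species 4 > species 1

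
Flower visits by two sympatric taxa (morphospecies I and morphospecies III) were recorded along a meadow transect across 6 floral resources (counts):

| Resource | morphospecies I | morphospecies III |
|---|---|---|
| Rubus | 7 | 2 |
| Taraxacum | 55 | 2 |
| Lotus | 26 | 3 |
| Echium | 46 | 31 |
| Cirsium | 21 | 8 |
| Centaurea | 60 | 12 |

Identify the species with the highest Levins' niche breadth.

Proportions for morphospecies I (n=215): 7/215=0.0326, 55/215=0.2558, 26/215=0.1209, 46/215=0.2140, 21/215=0.0977, 60/215=0.2791
Proportions for morphospecies III (n=58): 2/58=0.0345, 2/58=0.0345, 3/58=0.0517, 31/58=0.5345, 8/58=0.1379, 12/58=0.2069
Σp_Iᵢ² = 0.0326² + 0.2558² + 0.1209² + 0.2140² + 0.0977² + 0.2791² = 0.001063 + 0.065434 + 0.014617 + 0.045796 + 0.009545 + 0.077897 = 0.214352
B_I = 1 / 0.214352 = 4.6652
Σp_IIIᵢ² = 0.0345² + 0.0345² + 0.0517² + 0.5345² + 0.1379² + 0.2069² = 0.001190 + 0.001190 + 0.002673 + 0.285690 + 0.019016 + 0.042808 = 0.352567
B_III = 1 / 0.352567 = 2.8363
Highest B → broadest niche (most generalist): morphospecies I (B = 4.67).

morphospecies I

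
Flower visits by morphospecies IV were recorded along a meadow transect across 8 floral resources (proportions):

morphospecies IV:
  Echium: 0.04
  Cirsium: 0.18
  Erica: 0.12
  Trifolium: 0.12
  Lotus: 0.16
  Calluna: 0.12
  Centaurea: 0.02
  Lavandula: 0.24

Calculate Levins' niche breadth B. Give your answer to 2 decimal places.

Σpᵢ² = 0.04² + 0.18² + 0.12² + 0.12² + 0.16² + 0.12² + 0.02² + 0.24² = 0.0016 + 0.0324 + 0.0144 + 0.0144 + 0.0256 + 0.0144 + 0.0004 + 0.0576 = 0.1608
B = 1 / 0.1608 = 6.2189

6.22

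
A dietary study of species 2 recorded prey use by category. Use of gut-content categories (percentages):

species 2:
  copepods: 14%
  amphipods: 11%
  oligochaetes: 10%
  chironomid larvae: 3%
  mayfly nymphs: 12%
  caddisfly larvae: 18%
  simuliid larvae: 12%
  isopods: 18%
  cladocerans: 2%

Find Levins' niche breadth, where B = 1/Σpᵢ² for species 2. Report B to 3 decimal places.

Convert percentages to proportions (divide by 100).
Σpᵢ² = 0.14² + 0.11² + 0.10² + 0.03² + 0.12² + 0.18² + 0.12² + 0.18² + 0.02² = 0.0196 + 0.0121 + 0.0100 + 0.0009 + 0.0144 + 0.0324 + 0.0144 + 0.0324 + 0.0004 = 0.1366
B = 1 / 0.1366 = 7.32064

7.321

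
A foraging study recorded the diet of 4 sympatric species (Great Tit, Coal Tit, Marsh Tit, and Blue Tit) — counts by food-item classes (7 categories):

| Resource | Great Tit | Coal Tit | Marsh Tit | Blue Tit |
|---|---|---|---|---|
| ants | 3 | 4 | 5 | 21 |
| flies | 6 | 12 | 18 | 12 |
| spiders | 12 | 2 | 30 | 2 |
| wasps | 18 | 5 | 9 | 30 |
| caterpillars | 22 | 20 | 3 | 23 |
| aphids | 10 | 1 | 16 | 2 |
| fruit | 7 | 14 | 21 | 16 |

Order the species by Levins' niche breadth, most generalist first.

Proportions for Great Tit (n=78): 3/78=0.0385, 6/78=0.0769, 12/78=0.1538, 18/78=0.2308, 22/78=0.2821, 10/78=0.1282, 7/78=0.0897
Proportions for Coal Tit (n=58): 4/58=0.0690, 12/58=0.2069, 2/58=0.0345, 5/58=0.0862, 20/58=0.3448, 1/58=0.0172, 14/58=0.2414
Proportions for Marsh Tit (n=102): 5/102=0.0490, 18/102=0.1765, 30/102=0.2941, 9/102=0.0882, 3/102=0.0294, 16/102=0.1569, 21/102=0.2059
Proportions for Blue Tit (n=106): 21/106=0.1981, 12/106=0.1132, 2/106=0.0189, 30/106=0.2830, 23/106=0.2170, 2/106=0.0189, 16/106=0.1509
Σp_Greaᵢ² = 0.0385² + 0.0769² + 0.1538² + 0.2308² + 0.2821² + 0.1282² + 0.0897² = 0.001482 + 0.005914 + 0.023654 + 0.053269 + 0.079580 + 0.016435 + 0.008046 = 0.188380
B_Grea = 1 / 0.188380 = 5.3084
Σp_Coalᵢ² = 0.0690² + 0.2069² + 0.0345² + 0.0862² + 0.3448² + 0.0172² + 0.2414² = 0.004761 + 0.042808 + 0.001190 + 0.007430 + 0.118887 + 0.000296 + 0.058274 = 0.233646
B_Coal = 1 / 0.233646 = 4.2800
Σp_Marsᵢ² = 0.0490² + 0.1765² + 0.2941² + 0.0882² + 0.0294² + 0.1569² + 0.2059² = 0.002401 + 0.031152 + 0.086495 + 0.007779 + 0.000864 + 0.024618 + 0.042395 = 0.195704
B_Mars = 1 / 0.195704 = 5.1098
Σp_Blueᵢ² = 0.1981² + 0.1132² + 0.0189² + 0.2830² + 0.2170² + 0.0189² + 0.1509² = 0.039244 + 0.012814 + 0.000357 + 0.080089 + 0.047089 + 0.000357 + 0.022771 = 0.202721
B_Blue = 1 / 0.202721 = 4.9329
Ranking by B (broadest → narrowest): Great Tit (5.31) > Marsh Tit (5.11) > Blue Tit (4.93) > Coal Tit (4.28)

Great Tit > Marsh Tit > Blue Tit > Coal Tit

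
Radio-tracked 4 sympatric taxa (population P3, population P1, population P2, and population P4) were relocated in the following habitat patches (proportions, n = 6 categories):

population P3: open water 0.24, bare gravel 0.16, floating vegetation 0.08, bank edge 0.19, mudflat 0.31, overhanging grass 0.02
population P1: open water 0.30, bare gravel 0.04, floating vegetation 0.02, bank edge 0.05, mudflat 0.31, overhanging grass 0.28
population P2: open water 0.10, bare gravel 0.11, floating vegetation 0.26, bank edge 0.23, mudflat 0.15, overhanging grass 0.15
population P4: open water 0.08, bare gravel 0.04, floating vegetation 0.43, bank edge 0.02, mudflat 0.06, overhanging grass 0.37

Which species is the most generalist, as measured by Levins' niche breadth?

population P2

Σp_P3ᵢ² = 0.24² + 0.16² + 0.08² + 0.19² + 0.31² + 0.02² = 0.0576 + 0.0256 + 0.0064 + 0.0361 + 0.0961 + 0.0004 = 0.2222
B_P3 = 1 / 0.2222 = 4.5005
Σp_P1ᵢ² = 0.30² + 0.04² + 0.02² + 0.05² + 0.31² + 0.28² = 0.0900 + 0.0016 + 0.0004 + 0.0025 + 0.0961 + 0.0784 = 0.2690
B_P1 = 1 / 0.2690 = 3.7175
Σp_P2ᵢ² = 0.10² + 0.11² + 0.26² + 0.23² + 0.15² + 0.15² = 0.0100 + 0.0121 + 0.0676 + 0.0529 + 0.0225 + 0.0225 = 0.1876
B_P2 = 1 / 0.1876 = 5.3305
Σp_P4ᵢ² = 0.08² + 0.04² + 0.43² + 0.02² + 0.06² + 0.37² = 0.0064 + 0.0016 + 0.1849 + 0.0004 + 0.0036 + 0.1369 = 0.3338
B_P4 = 1 / 0.3338 = 2.9958
Highest B → broadest niche (most generalist): population P2 (B = 5.33).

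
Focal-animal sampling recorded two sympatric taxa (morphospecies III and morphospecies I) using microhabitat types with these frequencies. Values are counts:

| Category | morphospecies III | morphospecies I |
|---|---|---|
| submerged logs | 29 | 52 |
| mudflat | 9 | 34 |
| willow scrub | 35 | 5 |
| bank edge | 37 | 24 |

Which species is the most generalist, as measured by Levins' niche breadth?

Proportions for morphospecies III (n=110): 29/110=0.2636, 9/110=0.0818, 35/110=0.3182, 37/110=0.3364
Proportions for morphospecies I (n=115): 52/115=0.4522, 34/115=0.2957, 5/115=0.0435, 24/115=0.2087
Σp_IIIᵢ² = 0.2636² + 0.0818² + 0.3182² + 0.3364² = 0.069485 + 0.006691 + 0.101251 + 0.113165 = 0.290592
B_III = 1 / 0.290592 = 3.4413
Σp_Iᵢ² = 0.4522² + 0.2957² + 0.0435² + 0.2087² = 0.204485 + 0.087438 + 0.001892 + 0.043556 = 0.337371
B_I = 1 / 0.337371 = 2.9641
Highest B → broadest niche (most generalist): morphospecies III (B = 3.44).

morphospecies III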